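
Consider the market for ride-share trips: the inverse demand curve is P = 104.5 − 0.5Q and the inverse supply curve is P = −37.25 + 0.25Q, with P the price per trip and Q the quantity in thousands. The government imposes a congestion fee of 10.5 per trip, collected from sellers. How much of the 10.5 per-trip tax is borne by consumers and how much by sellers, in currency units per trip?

Inverting to Q(P) form: Qd = 209 − 2P; Qs = 4P + 149.
Before the tax: set 209 − 2P = 4P + 149 → P* = 10, Q* = 189.
With the tax collected from sellers, supply shifts: Qs = 4(P − 10.5) + 149.
Solving gives Q = 175 with consumers paying 17 and sellers receiving 6.5 (the 10.5 wedge).
Burden on consumers: 7; on sellers: 3.5. (They sum to 10.5.)
The less price-elastic side of the market bears the larger share of a per-unit tax.

Consumers bear 7 per trip; sellers bear 3.5 per trip.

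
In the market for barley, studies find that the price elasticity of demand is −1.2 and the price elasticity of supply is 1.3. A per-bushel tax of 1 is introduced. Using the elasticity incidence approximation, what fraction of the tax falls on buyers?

Buyers' share ≈ 0.52.

Incidence ratio: buyers' share ≈ εs / (εs + |εd|) = 1.3 / (1.3 + 1.2) = 0.52.
Supply is the more elastic side, so buyers bear the larger share.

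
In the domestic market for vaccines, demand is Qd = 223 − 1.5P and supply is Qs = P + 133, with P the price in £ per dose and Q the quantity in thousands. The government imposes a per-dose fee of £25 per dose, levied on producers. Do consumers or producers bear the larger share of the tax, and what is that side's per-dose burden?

Without the tax, 223 − 1.5P = P + 133 gives 2.5P = 90, so P* = £36 and Q* = 169.
With the tax collected from producers, supply shifts: Qs = (P − 25) + 133.
New equilibrium: consumers pay £46, producers receive £21, Q = 154. (Wedge: Pb − Ps = 25.)
Per-dose burden: consumers £10, producers £15.
Producers take the larger share because supply is less price-elastic here (demand slope 1.5 vs supply slope 1).
The less price-elastic side of the market bears the larger share of a per-unit tax.

Producers bear the larger share: £15 per dose.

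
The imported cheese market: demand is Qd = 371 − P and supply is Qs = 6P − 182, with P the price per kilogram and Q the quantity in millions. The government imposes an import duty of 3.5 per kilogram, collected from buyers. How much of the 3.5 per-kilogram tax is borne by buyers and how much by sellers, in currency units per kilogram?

Buyers bear 3 per kilogram; sellers bear 0.5 per kilogram.

Before the tax: set 371 − P = 6P − 182 → P* = 79, Q* = 292.
With the tax collected from buyers, demand (in seller-price terms) shifts: Qd = 371 − (P + 3.5).
New equilibrium: buyers pay 82, sellers receive 78.5, Q = 289. (Wedge: Pb − Ps = 3.5.)
Burden on buyers: 3; on sellers: 0.5. (They sum to 3.5.)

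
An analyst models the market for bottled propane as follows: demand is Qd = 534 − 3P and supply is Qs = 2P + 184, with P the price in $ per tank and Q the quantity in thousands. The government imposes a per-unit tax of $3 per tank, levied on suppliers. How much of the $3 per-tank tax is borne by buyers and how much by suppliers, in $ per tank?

Before the tax: set 534 − 3P = 2P + 184 → P* = $70, Q* = 324.
With the tax collected from suppliers, supply shifts: Qs = 2(P − 3) + 184.
Solving gives Q = 320.4 with buyers paying $71.2 and suppliers receiving $68.2 (the $3 wedge).
Burden on buyers: $1.2; on suppliers: $1.8. (They sum to $3.)

Buyers bear $1.2 per tank; suppliers bear $1.8 per tank.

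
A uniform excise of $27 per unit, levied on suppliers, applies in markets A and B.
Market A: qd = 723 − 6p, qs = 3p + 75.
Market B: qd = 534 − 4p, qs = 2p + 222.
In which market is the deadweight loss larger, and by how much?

Market A, by $243.

Market A: pre-tax p* = $72, q* = 291; post-tax q = 237; deadweight loss = $729.
Market B: pre-tax p* = $52, q* = 326; post-tax q = 290; deadweight loss = $486.
Difference: $729 vs $486 → market A is larger by $243.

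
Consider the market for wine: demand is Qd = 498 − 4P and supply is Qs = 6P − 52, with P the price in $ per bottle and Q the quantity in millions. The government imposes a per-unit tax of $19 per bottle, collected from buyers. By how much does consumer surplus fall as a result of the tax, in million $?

Consumer surplus falls by $2909.28 million.

Before the tax: set 498 − 4P = 6P − 52 → P* = $55, Q* = 278.
With the tax collected from buyers, demand (in seller-price terms) shifts: Qd = 498 − 4(P + 19).
New equilibrium: buyers pay $66.4, suppliers receive $47.4, Q = 232.4. (Wedge: Pb − Ps = 19.)
ΔCS is the trapezoid between Q = 232.4 and Q = 278 of height $11.4: ½ · (278 + 232.4) · 11.4 = $2909.28.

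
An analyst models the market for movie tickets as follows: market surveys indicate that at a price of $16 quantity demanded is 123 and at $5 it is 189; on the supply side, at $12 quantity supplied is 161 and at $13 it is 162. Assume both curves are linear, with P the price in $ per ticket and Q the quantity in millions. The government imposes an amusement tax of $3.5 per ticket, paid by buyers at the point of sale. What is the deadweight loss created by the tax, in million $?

Demand slope: (189 − 123)/(5 − 16) = -6, so Qd = 219 − 6P.
Supply slope: (162 − 161)/(13 − 12) = 1, so Qs = P + 149.
Before the tax: set 219 − 6P = P + 149 → P* = $10, Q* = 159.
With the tax collected from buyers, demand (in seller-price terms) shifts: Qd = 219 − 6(P + 3.5).
Solving gives Q = 156 with buyers paying $10.5 and sellers receiving $7 (the $3.5 wedge).
Quantity falls by |ΔQ| = |159 − 156| = 3.
DWL = ½ · t · |ΔQ| = ½ · 3.5 · 3 = $5.25.

Deadweight loss = $5.25 million.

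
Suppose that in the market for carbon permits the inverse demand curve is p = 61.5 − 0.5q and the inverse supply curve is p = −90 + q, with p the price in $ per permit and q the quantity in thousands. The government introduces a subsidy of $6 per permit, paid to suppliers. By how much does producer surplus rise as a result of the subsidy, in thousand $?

Producer surplus rises by $412 thousand.

Rewrite in direct form: qd = 123 − 2p and qs = p + 90.
Without the subsidy, 123 − 2p = p + 90 gives 3p = 33, so p* = $11 and q* = 101.
With a per-unit subsidy paid to suppliers, each receives p + 6 per unit sold, so supply becomes qs = (p + 6) + 90.
New equilibrium: buyers pay $9, suppliers receive $15, q = 105. (Wedge: pb − ps = −6.)
ΔPS is the trapezoid between Q = 105 and Q = 101 of height $4: ½ · (101 + 105) · 4 = $412.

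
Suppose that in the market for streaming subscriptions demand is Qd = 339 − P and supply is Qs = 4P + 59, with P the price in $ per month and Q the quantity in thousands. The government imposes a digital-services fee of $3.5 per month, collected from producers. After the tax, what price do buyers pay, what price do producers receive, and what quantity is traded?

Before the tax: set 339 − P = 4P + 59 → P* = $56, Q* = 283.
With the tax collected from producers, supply shifts: Qs = 4(P − 3.5) + 59.
Solving gives Q = 280.2 with buyers paying $58.8 and producers receiving $55.3 (the $3.5 wedge).
The less price-elastic side of the market bears the larger share of a per-unit tax.

Buyers pay $58.8; producers receive $55.3; quantity = 280.2.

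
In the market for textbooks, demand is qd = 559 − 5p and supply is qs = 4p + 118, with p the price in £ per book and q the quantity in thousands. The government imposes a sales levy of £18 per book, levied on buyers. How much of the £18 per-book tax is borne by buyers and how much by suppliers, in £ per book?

Buyers bear £8 per book; suppliers bear £10 per book.

Without the tax, 559 − 5p = 4p + 118 gives 9p = 441, so p* = £49 and q* = 314.
With the tax collected from buyers, demand (in seller-price terms) shifts: qd = 559 − 5(p + 18).
New equilibrium: buyers pay £57, suppliers receive £39, q = 274. (Wedge: pb − ps = 18.)
Burden on buyers: £8; on suppliers: £10. (They sum to £18.)
The less price-elastic side of the market bears the larger share of a per-unit tax.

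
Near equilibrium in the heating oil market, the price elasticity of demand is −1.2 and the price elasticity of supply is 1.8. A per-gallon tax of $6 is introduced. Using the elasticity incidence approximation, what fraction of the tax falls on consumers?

Incidence ratio: consumers' share ≈ εs / (εs + |εd|) = 1.8 / (1.8 + 1.2) = 0.6.
Supply is the more elastic side, so consumers bear the larger share.

Consumers' share ≈ 0.6.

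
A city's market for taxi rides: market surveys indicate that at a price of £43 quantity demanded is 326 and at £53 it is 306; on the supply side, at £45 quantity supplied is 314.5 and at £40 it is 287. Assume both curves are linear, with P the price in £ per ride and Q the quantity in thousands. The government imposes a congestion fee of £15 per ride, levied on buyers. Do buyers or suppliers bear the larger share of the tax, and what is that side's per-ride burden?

Buyers bear the larger share: £11 per ride.

Demand slope: (306 − 326)/(53 − 43) = -2, so Qd = 412 − 2P.
Supply slope: (287 − 314.5)/(40 − 45) = 5.5, so Qs = 5.5P + 67.
Before the tax: set 412 − 2P = 5.5P + 67 → P* = £46, Q* = 320.
With the tax collected from buyers, demand (in seller-price terms) shifts: Qd = 412 − 2(P + 15).
New equilibrium: buyers pay £57, suppliers receive £42, Q = 298. (Wedge: Pb − Ps = 15.)
Per-ride burden: buyers £11, suppliers £4.
Buyers take the larger share because demand is less price-elastic here (demand slope 2 vs supply slope 5.5).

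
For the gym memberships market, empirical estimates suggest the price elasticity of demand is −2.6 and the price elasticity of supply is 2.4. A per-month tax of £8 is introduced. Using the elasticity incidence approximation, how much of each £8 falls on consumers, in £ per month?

Consumers bear ≈ £3.84 per month.

Incidence ratio: consumers' share ≈ εs / (εs + |εd|) = 2.4 / (2.4 + 2.6) = 0.48.
So consumers bear ≈ 0.48 × £8 = £3.84; sellers bear £4.16.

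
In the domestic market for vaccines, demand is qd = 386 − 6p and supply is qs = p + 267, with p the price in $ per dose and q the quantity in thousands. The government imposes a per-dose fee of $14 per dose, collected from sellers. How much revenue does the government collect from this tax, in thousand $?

Before the tax: set 386 − 6p = p + 267 → p* = $17, q* = 284.
With the tax collected from sellers, supply shifts: qs = (p − 14) + 267.
Solving gives q = 272 with buyers paying $19 and sellers receiving $5 (the $14 wedge).
Revenue = t · Q = 14 · 272 = $3808.

Tax revenue = $3808 thousand.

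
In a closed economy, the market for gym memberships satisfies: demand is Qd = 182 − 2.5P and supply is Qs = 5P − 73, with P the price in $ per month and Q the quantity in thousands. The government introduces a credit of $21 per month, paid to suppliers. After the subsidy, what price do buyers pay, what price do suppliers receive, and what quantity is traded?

Without the subsidy, 182 − 2.5P = 5P − 73 gives 7.5P = 255, so P* = $34 and Q* = 97.
With a per-unit subsidy paid to suppliers, each receives P + 21 per unit sold, so supply becomes Qs = 5(P + 21) − 73.
New equilibrium: buyers pay $20, suppliers receive $41, Q = 132. (Wedge: Pb − Ps = −21.)

Buyers pay $20; suppliers receive $41; quantity = 132.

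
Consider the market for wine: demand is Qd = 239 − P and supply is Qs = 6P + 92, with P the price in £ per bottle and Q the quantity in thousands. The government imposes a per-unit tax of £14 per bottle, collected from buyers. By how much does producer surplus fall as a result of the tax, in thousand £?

Before the tax: set 239 − P = 6P + 92 → P* = £21, Q* = 218.
With the tax collected from buyers, demand (in seller-price terms) shifts: Qd = 239 − (P + 14).
Solving gives Q = 206 with buyers paying £33 and producers receiving £19 (the £14 wedge).
ΔPS is the trapezoid between Q = 206 and Q = 218 of height £2: ½ · (218 + 206) · 2 = £424.

Producer surplus falls by £424 thousand.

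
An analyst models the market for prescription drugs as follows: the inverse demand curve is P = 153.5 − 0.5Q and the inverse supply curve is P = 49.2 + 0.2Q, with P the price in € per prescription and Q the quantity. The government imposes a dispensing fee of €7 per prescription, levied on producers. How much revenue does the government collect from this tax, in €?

Rewrite in direct form: Qd = 307 − 2P and Qs = 5P − 246.
Before the tax: set 307 − 2P = 5P − 246 → P* = €79, Q* = 149.
With the tax collected from producers, supply shifts: Qs = 5(P − 7) − 246.
New equilibrium: consumers pay €84, producers receive €77, Q = 139. (Wedge: Pb − Ps = 7.)
Revenue = t · Q = 7 · 139 = €973.

Tax revenue = €973.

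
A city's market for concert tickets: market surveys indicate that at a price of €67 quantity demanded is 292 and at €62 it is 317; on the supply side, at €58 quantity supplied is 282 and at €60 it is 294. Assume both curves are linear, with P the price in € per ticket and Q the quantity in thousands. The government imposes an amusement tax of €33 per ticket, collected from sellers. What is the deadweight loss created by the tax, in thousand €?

Demand slope: (317 − 292)/(62 − 67) = -5, so Qd = 627 − 5P.
Supply slope: (294 − 282)/(60 − 58) = 6, so Qs = 6P − 66.
Without the tax, 627 − 5P = 6P − 66 gives 11P = 693, so P* = €63 and Q* = 312.
With the tax collected from sellers, supply shifts: Qs = 6(P − 33) − 66.
New equilibrium: consumers pay €81, sellers receive €48, Q = 222. (Wedge: Pb − Ps = 33.)
Quantity falls by |ΔQ| = |312 − 222| = 90.
DWL = ½ · t · |ΔQ| = ½ · 33 · 90 = €1485.

Deadweight loss = €1485 thousand.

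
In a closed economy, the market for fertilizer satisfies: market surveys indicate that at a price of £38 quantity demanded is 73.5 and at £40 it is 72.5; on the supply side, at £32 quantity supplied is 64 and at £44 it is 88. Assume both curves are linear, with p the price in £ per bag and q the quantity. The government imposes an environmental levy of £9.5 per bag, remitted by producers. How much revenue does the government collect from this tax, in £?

Demand slope: (72.5 − 73.5)/(40 − 38) = -0.5, so qd = 92.5 − 0.5p.
Supply slope: (88 − 64)/(44 − 32) = 2, so qs = 2p.
Before the tax: set 92.5 − 0.5p = 2p → p* = £37, q* = 74.
With the tax collected from producers, supply shifts: qs = 2(p − 9.5).
Solving gives q = 70.2 with consumers paying £44.6 and producers receiving £35.1 (the £9.5 wedge).
Revenue = t · Q = 9.5 · 70.2 = £666.9.

Tax revenue = £666.9.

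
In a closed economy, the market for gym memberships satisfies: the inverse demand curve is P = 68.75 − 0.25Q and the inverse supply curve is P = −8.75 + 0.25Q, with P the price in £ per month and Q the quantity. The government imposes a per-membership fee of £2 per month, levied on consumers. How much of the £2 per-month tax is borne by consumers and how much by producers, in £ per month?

Consumers bear £1 per month; producers bear £1 per month.

Inverting to Q(P) form: Qd = 275 − 4P; Qs = 4P + 35.
Without the tax, 275 − 4P = 4P + 35 gives 8P = 240, so P* = £30 and Q* = 155.
With the tax collected from consumers, demand (in seller-price terms) shifts: Qd = 275 − 4(P + 2).
Solving gives Q = 151 with consumers paying £31 and producers receiving £29 (the £2 wedge).
Burden on consumers: £1; on producers: £1. (They sum to £2.)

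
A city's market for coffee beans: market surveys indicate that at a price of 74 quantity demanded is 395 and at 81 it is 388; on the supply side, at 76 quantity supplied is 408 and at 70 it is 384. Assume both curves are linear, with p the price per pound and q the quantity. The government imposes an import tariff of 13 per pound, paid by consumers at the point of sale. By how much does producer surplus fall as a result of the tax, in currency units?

Demand slope: (388 − 395)/(81 − 74) = -1, so qd = 469 − p.
Supply slope: (384 − 408)/(70 − 76) = 4, so qs = 4p + 104.
Before the tax: set 469 − p = 4p + 104 → p* = 73, q* = 396.
With the tax collected from consumers, demand (in seller-price terms) shifts: qd = 469 − (p + 13).
New equilibrium: consumers pay 83.4, sellers receive 70.4, q = 385.6. (Wedge: pb − ps = 13.)
ΔPS is the trapezoid between Q = 385.6 and Q = 396 of height 2.6: ½ · (396 + 385.6) · 2.6 = 1016.08.

Producer surplus falls by 1016.08.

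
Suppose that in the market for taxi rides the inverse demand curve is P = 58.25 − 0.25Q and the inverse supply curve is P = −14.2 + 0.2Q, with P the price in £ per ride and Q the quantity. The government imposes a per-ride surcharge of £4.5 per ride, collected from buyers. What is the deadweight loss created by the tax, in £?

Deadweight loss = £22.5.

Rewrite in direct form: Qd = 233 − 4P and Qs = 5P + 71.
Before the tax: set 233 − 4P = 5P + 71 → P* = £18, Q* = 161.
With the tax collected from buyers, demand (in seller-price terms) shifts: Qd = 233 − 4(P + 4.5).
New equilibrium: buyers pay £20.5, suppliers receive £16, Q = 151. (Wedge: Pb − Ps = 4.5.)
Quantity falls by |ΔQ| = |161 − 151| = 10.
DWL = ½ · t · |ΔQ| = ½ · 4.5 · 10 = £22.5.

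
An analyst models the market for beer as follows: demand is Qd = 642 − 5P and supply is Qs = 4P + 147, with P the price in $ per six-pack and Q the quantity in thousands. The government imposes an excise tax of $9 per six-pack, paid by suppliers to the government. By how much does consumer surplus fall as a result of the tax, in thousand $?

Consumer surplus falls by $1428 thousand.

Before the tax: set 642 − 5P = 4P + 147 → P* = $55, Q* = 367.
With the tax collected from suppliers, supply shifts: Qs = 4(P − 9) + 147.
Solving gives Q = 347 with consumers paying $59 and suppliers receiving $50 (the $9 wedge).
ΔCS is the trapezoid between Q = 347 and Q = 367 of height $4: ½ · (367 + 347) · 4 = $1428.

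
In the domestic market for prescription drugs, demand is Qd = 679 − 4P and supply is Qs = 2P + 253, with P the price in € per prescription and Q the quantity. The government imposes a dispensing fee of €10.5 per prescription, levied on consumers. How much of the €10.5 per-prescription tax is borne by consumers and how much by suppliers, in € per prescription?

Consumers bear €3.5 per prescription; suppliers bear €7 per prescription.

Before the tax: set 679 − 4P = 2P + 253 → P* = €71, Q* = 395.
With the tax collected from consumers, demand (in seller-price terms) shifts: Qd = 679 − 4(P + 10.5).
New equilibrium: consumers pay €74.5, suppliers receive €64, Q = 381. (Wedge: Pb − Ps = 10.5.)
Burden on consumers: €3.5; on suppliers: €7. (They sum to €10.5.)
The less price-elastic side of the market bears the larger share of a per-unit tax.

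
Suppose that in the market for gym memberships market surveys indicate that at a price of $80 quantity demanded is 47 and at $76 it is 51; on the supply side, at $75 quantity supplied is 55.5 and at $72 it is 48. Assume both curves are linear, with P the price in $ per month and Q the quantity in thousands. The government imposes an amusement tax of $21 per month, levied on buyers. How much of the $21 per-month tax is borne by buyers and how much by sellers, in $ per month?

Demand slope: (51 − 47)/(76 − 80) = -1, so Qd = 127 − P.
Supply slope: (48 − 55.5)/(72 − 75) = 2.5, so Qs = 2.5P − 132.
Before the tax: set 127 − P = 2.5P − 132 → P* = $74, Q* = 53.
With the tax collected from buyers, demand (in seller-price terms) shifts: Qd = 127 − (P + 21).
Solving gives Q = 38 with buyers paying $89 and sellers receiving $68 (the $21 wedge).
Burden on buyers: $15; on sellers: $6. (They sum to $21.)
The less price-elastic side of the market bears the larger share of a per-unit tax.

Buyers bear $15 per month; sellers bear $6 per month.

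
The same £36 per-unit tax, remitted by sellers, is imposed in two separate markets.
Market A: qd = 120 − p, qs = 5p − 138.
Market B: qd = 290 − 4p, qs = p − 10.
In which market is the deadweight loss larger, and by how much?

Market A, by £21.6.

Market A: pre-tax p* = £43, q* = 77; post-tax q = 47; deadweight loss = £540.
Market B: pre-tax p* = £60, q* = 50; post-tax q = 21.2; deadweight loss = £518.4.
Difference: £540 vs £518.4 → market A is larger by £21.6.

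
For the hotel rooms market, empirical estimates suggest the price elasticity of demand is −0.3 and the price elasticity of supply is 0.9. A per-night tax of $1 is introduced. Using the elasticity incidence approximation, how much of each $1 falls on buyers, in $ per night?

Buyers bear ≈ $0.75 per night.

Incidence ratio: buyers' share ≈ εs / (εs + |εd|) = 0.9 / (0.9 + 0.3) = 0.75.
So buyers bear ≈ 0.75 × $1 = $0.75; suppliers bear $0.25.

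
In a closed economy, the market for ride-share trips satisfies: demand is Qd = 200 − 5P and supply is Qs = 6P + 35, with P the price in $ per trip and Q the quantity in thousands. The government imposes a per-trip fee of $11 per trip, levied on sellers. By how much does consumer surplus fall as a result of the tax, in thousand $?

Without the tax, 200 − 5P = 6P + 35 gives 11P = 165, so P* = $15 and Q* = 125.
With the tax collected from sellers, supply shifts: Qs = 6(P − 11) + 35.
New equilibrium: consumers pay $21, sellers receive $10, Q = 95. (Wedge: Pb − Ps = 11.)
ΔCS is the trapezoid between Q = 95 and Q = 125 of height $6: ½ · (125 + 95) · 6 = $660.

Consumer surplus falls by $660 thousand.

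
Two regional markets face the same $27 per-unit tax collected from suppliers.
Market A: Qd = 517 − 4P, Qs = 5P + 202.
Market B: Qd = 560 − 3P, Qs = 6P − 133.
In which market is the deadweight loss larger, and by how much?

Market A, by $81.

Market A: pre-tax P* = $35, Q* = 377; post-tax Q = 317; deadweight loss = $810.
Market B: pre-tax P* = $77, Q* = 329; post-tax Q = 275; deadweight loss = $729.
Difference: $810 vs $729 → market A is larger by $81.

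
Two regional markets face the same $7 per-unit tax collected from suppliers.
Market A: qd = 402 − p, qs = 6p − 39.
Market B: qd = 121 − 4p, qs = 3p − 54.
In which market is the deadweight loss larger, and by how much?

Market B, by $21.

Market A: pre-tax p* = $63, q* = 339; post-tax q = 333; deadweight loss = $21.
Market B: pre-tax p* = $25, q* = 21; post-tax q = 9; deadweight loss = $42.
Difference: $21 vs $42 → market B is larger by $21.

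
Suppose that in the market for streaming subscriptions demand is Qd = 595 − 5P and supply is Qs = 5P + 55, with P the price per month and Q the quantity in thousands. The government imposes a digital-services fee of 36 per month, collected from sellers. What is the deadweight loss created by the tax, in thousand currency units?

Deadweight loss = 1620 thousand.

Without the tax, 595 − 5P = 5P + 55 gives 10P = 540, so P* = 54 and Q* = 325.
With the tax collected from sellers, supply shifts: Qs = 5(P − 36) + 55.
New equilibrium: consumers pay 72, sellers receive 36, Q = 235. (Wedge: Pb − Ps = 36.)
Quantity falls by |ΔQ| = |325 − 235| = 90.
DWL = ½ · t · |ΔQ| = ½ · 36 · 90 = 1620.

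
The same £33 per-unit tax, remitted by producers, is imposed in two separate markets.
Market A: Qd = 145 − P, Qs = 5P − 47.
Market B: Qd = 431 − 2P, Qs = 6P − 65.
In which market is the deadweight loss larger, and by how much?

Market A: pre-tax P* = £32, Q* = 113; post-tax Q = 85.5; deadweight loss = £453.75.
Market B: pre-tax P* = £62, Q* = 307; post-tax Q = 257.5; deadweight loss = £816.75.
Difference: £453.75 vs £816.75 → market B is larger by £363.

Market B, by £363.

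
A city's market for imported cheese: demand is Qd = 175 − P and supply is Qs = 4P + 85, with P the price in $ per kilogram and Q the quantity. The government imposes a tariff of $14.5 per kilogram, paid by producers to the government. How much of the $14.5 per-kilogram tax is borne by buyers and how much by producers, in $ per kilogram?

Before the tax: set 175 − P = 4P + 85 → P* = $18, Q* = 157.
With the tax collected from producers, supply shifts: Qs = 4(P − 14.5) + 85.
Solving gives Q = 145.4 with buyers paying $29.6 and producers receiving $15.1 (the $14.5 wedge).
Burden on buyers: $11.6; on producers: $2.9. (They sum to $14.5.)

Buyers bear $11.6 per kilogram; producers bear $2.9 per kilogram.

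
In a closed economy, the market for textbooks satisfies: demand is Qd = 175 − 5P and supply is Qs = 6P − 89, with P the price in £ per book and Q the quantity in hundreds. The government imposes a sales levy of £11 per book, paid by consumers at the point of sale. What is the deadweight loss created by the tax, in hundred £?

Before the tax: set 175 − 5P = 6P − 89 → P* = £24, Q* = 55.
With the tax collected from consumers, demand (in seller-price terms) shifts: Qd = 175 − 5(P + 11).
New equilibrium: consumers pay £30, sellers receive £19, Q = 25. (Wedge: Pb − Ps = 11.)
Quantity falls by |ΔQ| = |55 − 25| = 30.
DWL = ½ · t · |ΔQ| = ½ · 11 · 30 = £165.

Deadweight loss = £165 hundred.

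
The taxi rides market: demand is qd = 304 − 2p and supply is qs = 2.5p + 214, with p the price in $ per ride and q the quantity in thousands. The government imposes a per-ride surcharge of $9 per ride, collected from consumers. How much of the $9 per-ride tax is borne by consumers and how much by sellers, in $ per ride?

Before the tax: set 304 − 2p = 2.5p + 214 → p* = $20, q* = 264.
With the tax collected from consumers, demand (in seller-price terms) shifts: qd = 304 − 2(p + 9).
Solving gives q = 254 with consumers paying $25 and sellers receiving $16 (the $9 wedge).
Burden on consumers: $5; on sellers: $4. (They sum to $9.)
The less price-elastic side of the market bears the larger share of a per-unit tax.

Consumers bear $5 per ride; sellers bear $4 per ride.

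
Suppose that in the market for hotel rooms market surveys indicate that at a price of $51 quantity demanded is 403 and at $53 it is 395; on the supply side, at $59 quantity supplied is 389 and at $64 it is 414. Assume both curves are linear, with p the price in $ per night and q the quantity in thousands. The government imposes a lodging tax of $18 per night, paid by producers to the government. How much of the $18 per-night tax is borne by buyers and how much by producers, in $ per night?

Demand slope: (395 − 403)/(53 − 51) = -4, so qd = 607 − 4p.
Supply slope: (414 − 389)/(64 − 59) = 5, so qs = 5p + 94.
Before the tax: set 607 − 4p = 5p + 94 → p* = $57, q* = 379.
With the tax collected from producers, supply shifts: qs = 5(p − 18) + 94.
New equilibrium: buyers pay $67, producers receive $49, q = 339. (Wedge: pb − ps = 18.)
Burden on buyers: $10; on producers: $8. (They sum to $18.)
The less price-elastic side of the market bears the larger share of a per-unit tax.

Buyers bear $10 per night; producers bear $8 per night.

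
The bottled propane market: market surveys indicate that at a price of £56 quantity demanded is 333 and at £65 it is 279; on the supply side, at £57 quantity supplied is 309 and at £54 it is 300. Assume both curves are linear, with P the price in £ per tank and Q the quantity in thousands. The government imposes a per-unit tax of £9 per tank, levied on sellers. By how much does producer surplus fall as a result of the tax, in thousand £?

Demand slope: (279 − 333)/(65 − 56) = -6, so Qd = 669 − 6P.
Supply slope: (300 − 309)/(54 − 57) = 3, so Qs = 3P + 138.
Without the tax, 669 − 6P = 3P + 138 gives 9P = 531, so P* = £59 and Q* = 315.
With the tax collected from sellers, supply shifts: Qs = 3(P − 9) + 138.
Solving gives Q = 297 with consumers paying £62 and sellers receiving £53 (the £9 wedge).
ΔPS is the trapezoid between Q = 297 and Q = 315 of height £6: ½ · (315 + 297) · 6 = £1836.

Producer surplus falls by £1836 thousand.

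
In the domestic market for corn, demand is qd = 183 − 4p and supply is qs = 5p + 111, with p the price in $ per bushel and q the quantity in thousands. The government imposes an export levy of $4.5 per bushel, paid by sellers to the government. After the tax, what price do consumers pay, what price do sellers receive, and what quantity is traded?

Consumers pay $10.5; sellers receive $6; quantity = 141.

Without the tax, 183 − 4p = 5p + 111 gives 9p = 72, so p* = $8 and q* = 151.
With the tax collected from sellers, supply shifts: qs = 5(p − 4.5) + 111.
New equilibrium: consumers pay $10.5, sellers receive $6, q = 141. (Wedge: pb − ps = 4.5.)
The less price-elastic side of the market bears the larger share of a per-unit tax.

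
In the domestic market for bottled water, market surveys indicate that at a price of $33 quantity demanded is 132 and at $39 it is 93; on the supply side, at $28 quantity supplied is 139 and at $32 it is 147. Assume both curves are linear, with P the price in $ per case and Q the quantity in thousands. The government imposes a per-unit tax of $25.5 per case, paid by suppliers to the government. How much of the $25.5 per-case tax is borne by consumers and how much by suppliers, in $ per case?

Demand slope: (93 − 132)/(39 − 33) = -6.5, so Qd = 346.5 − 6.5P.
Supply slope: (147 − 139)/(32 − 28) = 2, so Qs = 2P + 83.
Without the tax, 346.5 − 6.5P = 2P + 83 gives 8.5P = 263.5, so P* = $31 and Q* = 145.
With the tax collected from suppliers, supply shifts: Qs = 2(P − 25.5) + 83.
New equilibrium: consumers pay $37, suppliers receive $11.5, Q = 106. (Wedge: Pb − Ps = 25.5.)
Burden on consumers: $6; on suppliers: $19.5. (They sum to $25.5.)

Consumers bear $6 per case; suppliers bear $19.5 per case.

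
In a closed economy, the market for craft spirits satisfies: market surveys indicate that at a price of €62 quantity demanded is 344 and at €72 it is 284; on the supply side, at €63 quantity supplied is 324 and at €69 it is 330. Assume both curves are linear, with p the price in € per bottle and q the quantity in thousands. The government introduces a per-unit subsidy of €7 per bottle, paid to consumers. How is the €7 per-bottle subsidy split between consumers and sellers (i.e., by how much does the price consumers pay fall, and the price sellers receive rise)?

Demand slope: (284 − 344)/(72 − 62) = -6, so qd = 716 − 6p.
Supply slope: (330 − 324)/(69 − 63) = 1, so qs = p + 261.
Without the subsidy, 716 − 6p = p + 261 gives 7p = 455, so p* = €65 and q* = 326.
With a per-unit subsidy paid to consumers, each effectively pays p − 7, so demand becomes qd = 716 − 6(p − 7).
Solving gives q = 332 with consumers paying €64 and sellers receiving €71 (the €7 wedge).
Gain to consumers: €1; to sellers: €6. (They sum to €7.)

Consumers gain €1 per bottle; sellers gain €6 per bottle.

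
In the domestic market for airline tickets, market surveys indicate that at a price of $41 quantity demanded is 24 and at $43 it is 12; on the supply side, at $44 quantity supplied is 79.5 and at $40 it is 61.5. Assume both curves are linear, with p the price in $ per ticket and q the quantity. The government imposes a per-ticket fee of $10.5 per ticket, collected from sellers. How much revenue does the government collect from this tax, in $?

Tax revenue = $220.5.

Demand slope: (12 − 24)/(43 − 41) = -6, so qd = 270 − 6p.
Supply slope: (61.5 − 79.5)/(40 − 44) = 4.5, so qs = 4.5p − 118.5.
Without the tax, 270 − 6p = 4.5p − 118.5 gives 10.5p = 388.5, so p* = $37 and q* = 48.
With the tax collected from sellers, supply shifts: qs = 4.5(p − 10.5) − 118.5.
Solving gives q = 21 with consumers paying $41.5 and sellers receiving $31 (the $10.5 wedge).
Revenue = t · Q = 10.5 · 21 = $220.5.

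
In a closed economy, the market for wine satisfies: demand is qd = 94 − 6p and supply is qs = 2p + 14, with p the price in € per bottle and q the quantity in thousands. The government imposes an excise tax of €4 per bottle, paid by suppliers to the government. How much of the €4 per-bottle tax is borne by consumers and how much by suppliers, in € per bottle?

Consumers bear €1 per bottle; suppliers bear €3 per bottle.

Before the tax: set 94 − 6p = 2p + 14 → p* = €10, q* = 34.
With the tax collected from suppliers, supply shifts: qs = 2(p − 4) + 14.
New equilibrium: consumers pay €11, suppliers receive €7, q = 28. (Wedge: pb − ps = 4.)
Burden on consumers: €1; on suppliers: €3. (They sum to €4.)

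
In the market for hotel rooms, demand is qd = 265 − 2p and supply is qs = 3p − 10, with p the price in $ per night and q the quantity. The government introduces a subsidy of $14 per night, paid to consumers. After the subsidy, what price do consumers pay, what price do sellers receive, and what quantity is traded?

Without the subsidy, 265 − 2p = 3p − 10 gives 5p = 275, so p* = $55 and q* = 155.
With a per-unit subsidy paid to consumers, each effectively pays p − 14, so demand becomes qd = 265 − 2(p − 14).
Solving gives q = 171.8 with consumers paying $46.6 and sellers receiving $60.6 (the $14 wedge).

Consumers pay $46.6; sellers receive $60.6; quantity = 171.8.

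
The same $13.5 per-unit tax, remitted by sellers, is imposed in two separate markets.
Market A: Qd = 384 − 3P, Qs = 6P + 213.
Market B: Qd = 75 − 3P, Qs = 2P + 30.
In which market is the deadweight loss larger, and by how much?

Market A, by $72.9.

Market A: pre-tax P* = $19, Q* = 327; post-tax Q = 300; deadweight loss = $182.25.
Market B: pre-tax P* = $9, Q* = 48; post-tax Q = 31.8; deadweight loss = $109.35.
Difference: $182.25 vs $109.35 → market A is larger by $72.9.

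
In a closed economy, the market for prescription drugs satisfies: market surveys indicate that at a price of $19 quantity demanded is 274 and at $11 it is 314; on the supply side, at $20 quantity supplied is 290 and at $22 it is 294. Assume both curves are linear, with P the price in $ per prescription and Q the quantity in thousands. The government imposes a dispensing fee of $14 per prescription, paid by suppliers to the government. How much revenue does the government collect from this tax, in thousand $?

Tax revenue = $3696 thousand.

Demand slope: (314 − 274)/(11 − 19) = -5, so Qd = 369 − 5P.
Supply slope: (294 − 290)/(22 − 20) = 2, so Qs = 2P + 250.
Before the tax: set 369 − 5P = 2P + 250 → P* = $17, Q* = 284.
With the tax collected from suppliers, supply shifts: Qs = 2(P − 14) + 250.
Solving gives Q = 264 with consumers paying $21 and suppliers receiving $7 (the $14 wedge).
Revenue = t · Q = 14 · 264 = $3696.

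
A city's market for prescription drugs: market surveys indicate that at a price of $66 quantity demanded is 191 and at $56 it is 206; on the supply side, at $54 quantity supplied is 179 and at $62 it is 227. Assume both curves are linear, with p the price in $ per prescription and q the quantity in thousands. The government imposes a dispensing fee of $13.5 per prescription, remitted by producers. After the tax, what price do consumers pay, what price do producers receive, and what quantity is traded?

Consumers pay $68.8; producers receive $55.3; quantity = 186.8.

Demand slope: (206 − 191)/(56 − 66) = -1.5, so qd = 290 − 1.5p.
Supply slope: (227 − 179)/(62 − 54) = 6, so qs = 6p − 145.
Without the tax, 290 − 1.5p = 6p − 145 gives 7.5p = 435, so p* = $58 and q* = 203.
With the tax collected from producers, supply shifts: qs = 6(p − 13.5) − 145.
Solving gives q = 186.8 with consumers paying $68.8 and producers receiving $55.3 (the $13.5 wedge).
The less price-elastic side of the market bears the larger share of a per-unit tax.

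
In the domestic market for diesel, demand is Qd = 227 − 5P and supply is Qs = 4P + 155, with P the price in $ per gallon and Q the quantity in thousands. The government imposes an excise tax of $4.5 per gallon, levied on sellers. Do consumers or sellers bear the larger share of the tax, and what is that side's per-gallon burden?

Sellers bear the larger share: $2.5 per gallon.

Without the tax, 227 − 5P = 4P + 155 gives 9P = 72, so P* = $8 and Q* = 187.
With the tax collected from sellers, supply shifts: Qs = 4(P − 4.5) + 155.
New equilibrium: consumers pay $10, sellers receive $5.5, Q = 177. (Wedge: Pb − Ps = 4.5.)
Per-gallon burden: consumers $2, sellers $2.5.
Sellers take the larger share because supply is less price-elastic here (demand slope 5 vs supply slope 4).
The less price-elastic side of the market bears the larger share of a per-unit tax.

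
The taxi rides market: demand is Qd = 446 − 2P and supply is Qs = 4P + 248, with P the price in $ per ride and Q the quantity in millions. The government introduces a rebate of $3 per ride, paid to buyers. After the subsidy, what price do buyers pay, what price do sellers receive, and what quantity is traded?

Without the subsidy, 446 − 2P = 4P + 248 gives 6P = 198, so P* = $33 and Q* = 380.
With a per-unit subsidy paid to buyers, each effectively pays P − 3, so demand becomes Qd = 446 − 2(P − 3).
Solving gives Q = 384 with buyers paying $31 and sellers receiving $34 (the $3 wedge).

Buyers pay $31; sellers receive $34; quantity = 384.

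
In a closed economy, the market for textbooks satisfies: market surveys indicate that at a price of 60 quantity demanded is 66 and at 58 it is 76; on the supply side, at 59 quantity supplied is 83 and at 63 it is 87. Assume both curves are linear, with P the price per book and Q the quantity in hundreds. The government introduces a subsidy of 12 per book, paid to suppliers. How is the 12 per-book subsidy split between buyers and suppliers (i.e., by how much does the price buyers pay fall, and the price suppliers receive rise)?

Demand slope: (76 − 66)/(58 − 60) = -5, so Qd = 366 − 5P.
Supply slope: (87 − 83)/(63 − 59) = 1, so Qs = P + 24.
Without the subsidy, 366 − 5P = P + 24 gives 6P = 342, so P* = 57 and Q* = 81.
With a per-unit subsidy paid to suppliers, each receives P + 12 per unit sold, so supply becomes Qs = (P + 12) + 24.
New equilibrium: buyers pay 55, suppliers receive 67, Q = 91. (Wedge: Pb − Ps = −12.)
Gain to buyers: 2; to suppliers: 10. (They sum to 12.)

Buyers gain 2 per book; suppliers gain 10 per book.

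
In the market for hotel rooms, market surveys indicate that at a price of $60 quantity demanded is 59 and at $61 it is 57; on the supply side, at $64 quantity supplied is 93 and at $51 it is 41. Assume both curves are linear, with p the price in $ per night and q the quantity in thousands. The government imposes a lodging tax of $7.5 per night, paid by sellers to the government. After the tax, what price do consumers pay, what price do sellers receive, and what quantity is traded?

Demand slope: (57 − 59)/(61 − 60) = -2, so qd = 179 − 2p.
Supply slope: (41 − 93)/(51 − 64) = 4, so qs = 4p − 163.
Before the tax: set 179 − 2p = 4p − 163 → p* = $57, q* = 65.
With the tax collected from sellers, supply shifts: qs = 4(p − 7.5) − 163.
New equilibrium: consumers pay $62, sellers receive $54.5, q = 55. (Wedge: pb − ps = 7.5.)

Consumers pay $62; sellers receive $54.5; quantity = 55.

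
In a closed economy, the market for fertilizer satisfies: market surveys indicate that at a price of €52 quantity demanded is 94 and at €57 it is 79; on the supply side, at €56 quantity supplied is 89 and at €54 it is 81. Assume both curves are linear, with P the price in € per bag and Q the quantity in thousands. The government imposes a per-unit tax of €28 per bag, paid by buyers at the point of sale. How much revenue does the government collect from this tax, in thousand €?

Tax revenue = €1036 thousand.

Demand slope: (79 − 94)/(57 − 52) = -3, so Qd = 250 − 3P.
Supply slope: (81 − 89)/(54 − 56) = 4, so Qs = 4P − 135.
Without the tax, 250 − 3P = 4P − 135 gives 7P = 385, so P* = €55 and Q* = 85.
With the tax collected from buyers, demand (in seller-price terms) shifts: Qd = 250 − 3(P + 28).
Solving gives Q = 37 with buyers paying €71 and suppliers receiving €43 (the €28 wedge).
Revenue = t · Q = 28 · 37 = €1036.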